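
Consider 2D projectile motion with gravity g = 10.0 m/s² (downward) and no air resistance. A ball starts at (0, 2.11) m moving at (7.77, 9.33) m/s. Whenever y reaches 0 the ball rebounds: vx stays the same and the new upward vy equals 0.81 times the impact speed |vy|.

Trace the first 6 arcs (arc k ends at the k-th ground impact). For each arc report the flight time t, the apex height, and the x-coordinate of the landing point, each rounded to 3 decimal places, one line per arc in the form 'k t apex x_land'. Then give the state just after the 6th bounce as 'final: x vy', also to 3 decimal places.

1 2.070 6.462 16.083
2 1.842 4.240 30.393
3 1.492 2.782 41.985
4 1.208 1.825 51.374
5 0.979 1.198 58.979
6 0.793 0.786 65.139
final: 65.139 3.211

Arc 1: start y=2.110, vy=9.330 → t=2.070, apex=6.462, x_land=16.083, impact vy=-11.369
  bounce: vy ← 0.81·11.369 = 9.209
Arc 2: start y=0.000, vy=9.209 → t=1.842, apex=4.240, x_land=30.393, impact vy=-9.209
  bounce: vy ← 0.81·9.209 = 7.459
Arc 3: start y=0.000, vy=7.459 → t=1.492, apex=2.782, x_land=41.985, impact vy=-7.459
  bounce: vy ← 0.81·7.459 = 6.042
Arc 4: start y=0.000, vy=6.042 → t=1.208, apex=1.825, x_land=51.374, impact vy=-6.042
  bounce: vy ← 0.81·6.042 = 4.894
Arc 5: start y=0.000, vy=4.894 → t=0.979, apex=1.198, x_land=58.979, impact vy=-4.894
  bounce: vy ← 0.81·4.894 = 3.964
Arc 6: start y=0.000, vy=3.964 → t=0.793, apex=0.786, x_land=65.139, impact vy=-3.964
  bounce: vy ← 0.81·3.964 = 3.211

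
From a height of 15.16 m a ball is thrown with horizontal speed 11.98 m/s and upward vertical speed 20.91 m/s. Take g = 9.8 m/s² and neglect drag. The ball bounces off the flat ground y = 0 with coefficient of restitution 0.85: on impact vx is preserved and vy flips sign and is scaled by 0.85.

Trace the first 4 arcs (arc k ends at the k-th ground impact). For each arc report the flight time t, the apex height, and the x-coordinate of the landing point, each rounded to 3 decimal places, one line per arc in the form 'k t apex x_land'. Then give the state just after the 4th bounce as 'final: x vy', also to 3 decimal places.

Arc 1: start y=15.160, vy=20.910 → t=4.899, apex=37.468, x_land=58.689, impact vy=-27.099
  bounce: vy ← 0.85·27.099 = 23.034
Arc 2: start y=0.000, vy=23.034 → t=4.701, apex=27.070, x_land=115.005, impact vy=-23.034
  bounce: vy ← 0.85·23.034 = 19.579
Arc 3: start y=0.000, vy=19.579 → t=3.996, apex=19.558, x_land=162.874, impact vy=-19.579
  bounce: vy ← 0.85·19.579 = 16.642
Arc 4: start y=0.000, vy=16.642 → t=3.396, apex=14.131, x_land=203.563, impact vy=-16.642
  bounce: vy ← 0.85·16.642 = 14.146

1 4.899 37.468 58.689
2 4.701 27.070 115.005
3 3.996 19.558 162.874
4 3.396 14.131 203.563
final: 203.563 14.146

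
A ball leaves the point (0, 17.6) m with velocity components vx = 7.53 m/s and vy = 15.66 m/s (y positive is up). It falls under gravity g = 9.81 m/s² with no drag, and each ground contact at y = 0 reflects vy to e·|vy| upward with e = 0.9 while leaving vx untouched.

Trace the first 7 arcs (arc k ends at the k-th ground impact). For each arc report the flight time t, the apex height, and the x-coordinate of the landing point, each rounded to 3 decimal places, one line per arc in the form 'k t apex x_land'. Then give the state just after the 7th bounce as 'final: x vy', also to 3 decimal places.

Arc 1: start y=17.600, vy=15.660 → t=4.074, apex=30.099, x_land=30.674, impact vy=-24.301
  bounce: vy ← 0.9·24.301 = 21.871
Arc 2: start y=0.000, vy=21.871 → t=4.459, apex=24.380, x_land=64.249, impact vy=-21.871
  bounce: vy ← 0.9·21.871 = 19.684
Arc 3: start y=0.000, vy=19.684 → t=4.013, apex=19.748, x_land=94.468, impact vy=-19.684
  bounce: vy ← 0.9·19.684 = 17.716
Arc 4: start y=0.000, vy=17.716 → t=3.612, apex=15.996, x_land=121.664, impact vy=-17.716
  bounce: vy ← 0.9·17.716 = 15.944
Arc 5: start y=0.000, vy=15.944 → t=3.251, apex=12.957, x_land=146.141, impact vy=-15.944
  bounce: vy ← 0.9·15.944 = 14.350
Arc 6: start y=0.000, vy=14.350 → t=2.926, apex=10.495, x_land=168.170, impact vy=-14.350
  bounce: vy ← 0.9·14.350 = 12.915
Arc 7: start y=0.000, vy=12.915 → t=2.633, apex=8.501, x_land=187.996, impact vy=-12.915
  bounce: vy ← 0.9·12.915 = 11.623

1 4.074 30.099 30.674
2 4.459 24.380 64.249
3 4.013 19.748 94.468
4 3.612 15.996 121.664
5 3.251 12.957 146.141
6 2.926 10.495 168.170
7 2.633 8.501 187.996
final: 187.996 11.623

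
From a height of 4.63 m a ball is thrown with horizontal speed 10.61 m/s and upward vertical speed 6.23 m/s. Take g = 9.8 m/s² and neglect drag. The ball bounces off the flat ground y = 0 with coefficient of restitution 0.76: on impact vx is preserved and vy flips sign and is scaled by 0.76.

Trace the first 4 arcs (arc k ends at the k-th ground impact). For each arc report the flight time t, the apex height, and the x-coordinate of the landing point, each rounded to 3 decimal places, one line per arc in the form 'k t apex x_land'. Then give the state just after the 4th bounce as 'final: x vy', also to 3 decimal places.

Arc 1: start y=4.630, vy=6.230 → t=1.797, apex=6.610, x_land=19.068, impact vy=-11.382
  bounce: vy ← 0.76·11.382 = 8.651
Arc 2: start y=0.000, vy=8.651 → t=1.765, apex=3.818, x_land=37.800, impact vy=-8.651
  bounce: vy ← 0.76·8.651 = 6.575
Arc 3: start y=0.000, vy=6.575 → t=1.342, apex=2.205, x_land=52.035, impact vy=-6.575
  bounce: vy ← 0.76·6.575 = 4.997
Arc 4: start y=0.000, vy=4.997 → t=1.020, apex=1.274, x_land=62.855, impact vy=-4.997
  bounce: vy ← 0.76·4.997 = 3.797

1 1.797 6.610 19.068
2 1.765 3.818 37.800
3 1.342 2.205 52.035
4 1.020 1.274 62.855
final: 62.855 3.797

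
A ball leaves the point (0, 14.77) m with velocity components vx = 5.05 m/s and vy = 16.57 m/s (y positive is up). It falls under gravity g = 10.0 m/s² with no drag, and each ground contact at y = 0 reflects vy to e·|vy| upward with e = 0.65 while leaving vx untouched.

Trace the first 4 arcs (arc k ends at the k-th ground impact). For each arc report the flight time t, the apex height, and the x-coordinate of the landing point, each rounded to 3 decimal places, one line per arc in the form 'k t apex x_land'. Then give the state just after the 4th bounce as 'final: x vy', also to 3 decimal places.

1 4.044 28.498 20.424
2 3.104 12.041 36.097
3 2.017 5.087 46.285
4 1.311 2.149 52.907
final: 52.907 4.262

Arc 1: start y=14.770, vy=16.570 → t=4.044, apex=28.498, x_land=20.424, impact vy=-23.874
  bounce: vy ← 0.65·23.874 = 15.518
Arc 2: start y=0.000, vy=15.518 → t=3.104, apex=12.041, x_land=36.097, impact vy=-15.518
  bounce: vy ← 0.65·15.518 = 10.087
Arc 3: start y=0.000, vy=10.087 → t=2.017, apex=5.087, x_land=46.285, impact vy=-10.087
  bounce: vy ← 0.65·10.087 = 6.556
Arc 4: start y=0.000, vy=6.556 → t=1.311, apex=2.149, x_land=52.907, impact vy=-6.556
  bounce: vy ← 0.65·6.556 = 4.262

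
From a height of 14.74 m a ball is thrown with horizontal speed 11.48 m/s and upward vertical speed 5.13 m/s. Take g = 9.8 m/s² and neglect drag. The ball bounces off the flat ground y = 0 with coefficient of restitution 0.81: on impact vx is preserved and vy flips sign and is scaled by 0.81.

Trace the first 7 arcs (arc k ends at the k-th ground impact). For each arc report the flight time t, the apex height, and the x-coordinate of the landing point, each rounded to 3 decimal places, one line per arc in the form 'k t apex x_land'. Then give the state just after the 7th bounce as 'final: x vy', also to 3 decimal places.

1 2.335 16.083 26.808
2 2.935 10.552 60.500
3 2.377 6.923 87.792
4 1.926 4.542 109.898
5 1.560 2.980 127.803
6 1.263 1.955 142.307
7 1.023 1.283 154.055
final: 154.055 4.062

Arc 1: start y=14.740, vy=5.130 → t=2.335, apex=16.083, x_land=26.808, impact vy=-17.754
  bounce: vy ← 0.81·17.754 = 14.381
Arc 2: start y=0.000, vy=14.381 → t=2.935, apex=10.552, x_land=60.500, impact vy=-14.381
  bounce: vy ← 0.81·14.381 = 11.649
Arc 3: start y=0.000, vy=11.649 → t=2.377, apex=6.923, x_land=87.792, impact vy=-11.649
  bounce: vy ← 0.81·11.649 = 9.435
Arc 4: start y=0.000, vy=9.435 → t=1.926, apex=4.542, x_land=109.898, impact vy=-9.435
  bounce: vy ← 0.81·9.435 = 7.643
Arc 5: start y=0.000, vy=7.643 → t=1.560, apex=2.980, x_land=127.803, impact vy=-7.643
  bounce: vy ← 0.81·7.643 = 6.191
Arc 6: start y=0.000, vy=6.191 → t=1.263, apex=1.955, x_land=142.307, impact vy=-6.191
  bounce: vy ← 0.81·6.191 = 5.014
Arc 7: start y=0.000, vy=5.014 → t=1.023, apex=1.283, x_land=154.055, impact vy=-5.014
  bounce: vy ← 0.81·5.014 = 4.062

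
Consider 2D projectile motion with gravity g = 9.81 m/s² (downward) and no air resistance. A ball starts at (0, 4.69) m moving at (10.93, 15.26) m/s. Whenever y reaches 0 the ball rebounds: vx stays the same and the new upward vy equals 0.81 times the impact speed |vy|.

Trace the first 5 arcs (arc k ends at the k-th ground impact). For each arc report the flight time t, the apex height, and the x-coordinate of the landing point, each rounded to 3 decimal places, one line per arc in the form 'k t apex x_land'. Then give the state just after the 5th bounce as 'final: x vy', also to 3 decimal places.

Arc 1: start y=4.690, vy=15.260 → t=3.393, apex=16.559, x_land=37.085, impact vy=-18.025
  bounce: vy ← 0.81·18.025 = 14.600
Arc 2: start y=0.000, vy=14.600 → t=2.977, apex=10.864, x_land=69.618, impact vy=-14.600
  bounce: vy ← 0.81·14.600 = 11.826
Arc 3: start y=0.000, vy=11.826 → t=2.411, apex=7.128, x_land=95.970, impact vy=-11.826
  bounce: vy ← 0.81·11.826 = 9.579
Arc 4: start y=0.000, vy=9.579 → t=1.953, apex=4.677, x_land=117.316, impact vy=-9.579
  bounce: vy ← 0.81·9.579 = 7.759
Arc 5: start y=0.000, vy=7.759 → t=1.582, apex=3.068, x_land=134.605, impact vy=-7.759
  bounce: vy ← 0.81·7.759 = 6.285

1 3.393 16.559 37.085
2 2.977 10.864 69.618
3 2.411 7.128 95.970
4 1.953 4.677 117.316
5 1.582 3.068 134.605
final: 134.605 6.285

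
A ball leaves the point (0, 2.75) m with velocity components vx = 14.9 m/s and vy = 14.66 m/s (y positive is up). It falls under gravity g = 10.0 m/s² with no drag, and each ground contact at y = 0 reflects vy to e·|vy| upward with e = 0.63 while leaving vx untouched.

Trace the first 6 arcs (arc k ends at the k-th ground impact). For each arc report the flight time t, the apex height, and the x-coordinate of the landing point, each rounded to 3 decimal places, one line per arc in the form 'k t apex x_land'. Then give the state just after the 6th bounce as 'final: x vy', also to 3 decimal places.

Arc 1: start y=2.750, vy=14.660 → t=3.109, apex=13.496, x_land=46.323, impact vy=-16.429
  bounce: vy ← 0.63·16.429 = 10.350
Arc 2: start y=0.000, vy=10.350 → t=2.070, apex=5.356, x_land=77.167, impact vy=-10.350
  bounce: vy ← 0.63·10.350 = 6.521
Arc 3: start y=0.000, vy=6.521 → t=1.304, apex=2.126, x_land=96.599, impact vy=-6.521
  bounce: vy ← 0.63·6.521 = 4.108
Arc 4: start y=0.000, vy=4.108 → t=0.822, apex=0.844, x_land=108.840, impact vy=-4.108
  bounce: vy ← 0.63·4.108 = 2.588
Arc 5: start y=0.000, vy=2.588 → t=0.518, apex=0.335, x_land=116.553, impact vy=-2.588
  bounce: vy ← 0.63·2.588 = 1.630
Arc 6: start y=0.000, vy=1.630 → t=0.326, apex=0.133, x_land=121.412, impact vy=-1.630
  bounce: vy ← 0.63·1.630 = 1.027

1 3.109 13.496 46.323
2 2.070 5.356 77.167
3 1.304 2.126 96.599
4 0.822 0.844 108.840
5 0.518 0.335 116.553
6 0.326 0.133 121.412
final: 121.412 1.027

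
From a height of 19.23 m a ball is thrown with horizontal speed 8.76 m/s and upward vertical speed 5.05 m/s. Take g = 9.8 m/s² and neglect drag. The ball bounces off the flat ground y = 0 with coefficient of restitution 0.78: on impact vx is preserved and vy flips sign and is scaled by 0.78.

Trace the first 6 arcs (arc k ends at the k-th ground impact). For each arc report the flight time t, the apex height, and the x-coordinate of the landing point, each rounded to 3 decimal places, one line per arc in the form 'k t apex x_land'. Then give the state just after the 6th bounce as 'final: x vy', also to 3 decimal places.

1 2.562 20.531 22.445
2 3.193 12.491 50.418
3 2.491 7.600 72.237
4 1.943 4.624 89.256
5 1.515 2.813 102.530
6 1.182 1.711 112.885
final: 112.885 4.518

Arc 1: start y=19.230, vy=5.050 → t=2.562, apex=20.531, x_land=22.445, impact vy=-20.060
  bounce: vy ← 0.78·20.060 = 15.647
Arc 2: start y=0.000, vy=15.647 → t=3.193, apex=12.491, x_land=50.418, impact vy=-15.647
  bounce: vy ← 0.78·15.647 = 12.205
Arc 3: start y=0.000, vy=12.205 → t=2.491, apex=7.600, x_land=72.237, impact vy=-12.205
  bounce: vy ← 0.78·12.205 = 9.520
Arc 4: start y=0.000, vy=9.520 → t=1.943, apex=4.624, x_land=89.256, impact vy=-9.520
  bounce: vy ← 0.78·9.520 = 7.425
Arc 5: start y=0.000, vy=7.425 → t=1.515, apex=2.813, x_land=102.530, impact vy=-7.425
  bounce: vy ← 0.78·7.425 = 5.792
Arc 6: start y=0.000, vy=5.792 → t=1.182, apex=1.711, x_land=112.885, impact vy=-5.792
  bounce: vy ← 0.78·5.792 = 4.518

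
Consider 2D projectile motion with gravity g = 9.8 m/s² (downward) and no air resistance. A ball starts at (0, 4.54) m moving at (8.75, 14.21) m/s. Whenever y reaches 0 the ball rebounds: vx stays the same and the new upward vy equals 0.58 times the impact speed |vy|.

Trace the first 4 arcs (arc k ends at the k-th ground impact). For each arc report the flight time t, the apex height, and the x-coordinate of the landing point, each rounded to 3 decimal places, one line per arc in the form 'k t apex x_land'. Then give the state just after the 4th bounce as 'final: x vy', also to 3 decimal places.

1 3.190 14.842 27.916
2 2.019 4.993 45.581
3 1.171 1.680 55.827
4 0.679 0.565 61.770
final: 61.770 1.930

Arc 1: start y=4.540, vy=14.210 → t=3.190, apex=14.842, x_land=27.916, impact vy=-17.056
  bounce: vy ← 0.58·17.056 = 9.892
Arc 2: start y=0.000, vy=9.892 → t=2.019, apex=4.993, x_land=45.581, impact vy=-9.892
  bounce: vy ← 0.58·9.892 = 5.738
Arc 3: start y=0.000, vy=5.738 → t=1.171, apex=1.680, x_land=55.827, impact vy=-5.738
  bounce: vy ← 0.58·5.738 = 3.328
Arc 4: start y=0.000, vy=3.328 → t=0.679, apex=0.565, x_land=61.770, impact vy=-3.328
  bounce: vy ← 0.58·3.328 = 1.930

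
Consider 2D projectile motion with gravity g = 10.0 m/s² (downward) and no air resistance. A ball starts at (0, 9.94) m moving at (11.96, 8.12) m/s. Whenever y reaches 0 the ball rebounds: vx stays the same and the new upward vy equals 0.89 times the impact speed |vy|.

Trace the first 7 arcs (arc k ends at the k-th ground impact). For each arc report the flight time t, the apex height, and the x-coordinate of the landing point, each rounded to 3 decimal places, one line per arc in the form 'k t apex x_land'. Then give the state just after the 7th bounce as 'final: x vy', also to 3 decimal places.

Arc 1: start y=9.940, vy=8.120 → t=2.439, apex=13.237, x_land=29.171, impact vy=-16.271
  bounce: vy ← 0.89·16.271 = 14.481
Arc 2: start y=0.000, vy=14.481 → t=2.896, apex=10.485, x_land=63.810, impact vy=-14.481
  bounce: vy ← 0.89·14.481 = 12.888
Arc 3: start y=0.000, vy=12.888 → t=2.578, apex=8.305, x_land=94.638, impact vy=-12.888
  bounce: vy ← 0.89·12.888 = 11.470
Arc 4: start y=0.000, vy=11.470 → t=2.294, apex=6.578, x_land=122.075, impact vy=-11.470
  bounce: vy ← 0.89·11.470 = 10.209
Arc 5: start y=0.000, vy=10.209 → t=2.042, apex=5.211, x_land=146.493, impact vy=-10.209
  bounce: vy ← 0.89·10.209 = 9.086
Arc 6: start y=0.000, vy=9.086 → t=1.817, apex=4.127, x_land=168.226, impact vy=-9.086
  bounce: vy ← 0.89·9.086 = 8.086
Arc 7: start y=0.000, vy=8.086 → t=1.617, apex=3.269, x_land=187.569, impact vy=-8.086
  bounce: vy ← 0.89·8.086 = 7.197

1 2.439 13.237 29.171
2 2.896 10.485 63.810
3 2.578 8.305 94.638
4 2.294 6.578 122.075
5 2.042 5.211 146.493
6 1.817 4.127 168.226
7 1.617 3.269 187.569
final: 187.569 7.197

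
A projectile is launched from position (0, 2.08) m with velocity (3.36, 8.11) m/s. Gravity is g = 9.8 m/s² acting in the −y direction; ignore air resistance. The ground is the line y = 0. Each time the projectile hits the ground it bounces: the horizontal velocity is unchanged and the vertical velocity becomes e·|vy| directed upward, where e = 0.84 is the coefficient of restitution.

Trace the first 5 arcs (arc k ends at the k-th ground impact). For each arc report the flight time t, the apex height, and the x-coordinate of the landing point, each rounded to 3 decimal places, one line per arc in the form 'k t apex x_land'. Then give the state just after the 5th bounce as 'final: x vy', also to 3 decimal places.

1 1.881 5.436 6.319
2 1.769 3.835 12.265
3 1.486 2.706 17.259
4 1.249 1.910 21.454
5 1.049 1.347 24.978
final: 24.978 4.317

Arc 1: start y=2.080, vy=8.110 → t=1.881, apex=5.436, x_land=6.319, impact vy=-10.322
  bounce: vy ← 0.84·10.322 = 8.670
Arc 2: start y=0.000, vy=8.670 → t=1.769, apex=3.835, x_land=12.265, impact vy=-8.670
  bounce: vy ← 0.84·8.670 = 7.283
Arc 3: start y=0.000, vy=7.283 → t=1.486, apex=2.706, x_land=17.259, impact vy=-7.283
  bounce: vy ← 0.84·7.283 = 6.118
Arc 4: start y=0.000, vy=6.118 → t=1.249, apex=1.910, x_land=21.454, impact vy=-6.118
  bounce: vy ← 0.84·6.118 = 5.139
Arc 5: start y=0.000, vy=5.139 → t=1.049, apex=1.347, x_land=24.978, impact vy=-5.139
  bounce: vy ← 0.84·5.139 = 4.317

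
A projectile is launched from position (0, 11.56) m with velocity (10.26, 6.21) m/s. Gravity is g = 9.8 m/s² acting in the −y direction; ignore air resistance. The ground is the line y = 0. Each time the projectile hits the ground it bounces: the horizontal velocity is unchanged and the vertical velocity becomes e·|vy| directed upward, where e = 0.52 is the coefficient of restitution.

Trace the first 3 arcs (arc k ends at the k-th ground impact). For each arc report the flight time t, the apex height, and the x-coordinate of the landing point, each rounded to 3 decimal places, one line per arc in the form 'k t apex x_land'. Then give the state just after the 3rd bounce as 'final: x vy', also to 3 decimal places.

Arc 1: start y=11.560, vy=6.210 → t=2.295, apex=13.528, x_land=23.549, impact vy=-16.283
  bounce: vy ← 0.52·16.283 = 8.467
Arc 2: start y=0.000, vy=8.467 → t=1.728, apex=3.658, x_land=41.278, impact vy=-8.467
  bounce: vy ← 0.52·8.467 = 4.403
Arc 3: start y=0.000, vy=4.403 → t=0.899, apex=0.989, x_land=50.498, impact vy=-4.403
  bounce: vy ← 0.52·4.403 = 2.290

1 2.295 13.528 23.549
2 1.728 3.658 41.278
3 0.899 0.989 50.498
final: 50.498 2.290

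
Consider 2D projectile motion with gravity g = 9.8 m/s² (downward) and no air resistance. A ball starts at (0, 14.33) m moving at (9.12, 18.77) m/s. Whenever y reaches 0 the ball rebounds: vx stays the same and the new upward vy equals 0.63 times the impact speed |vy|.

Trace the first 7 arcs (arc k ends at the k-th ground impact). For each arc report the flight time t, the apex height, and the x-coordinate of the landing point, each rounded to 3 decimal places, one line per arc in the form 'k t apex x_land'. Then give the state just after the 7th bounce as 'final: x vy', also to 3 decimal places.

Arc 1: start y=14.330, vy=18.770 → t=4.483, apex=32.305, x_land=40.885, impact vy=-25.163
  bounce: vy ← 0.63·25.163 = 15.853
Arc 2: start y=0.000, vy=15.853 → t=3.235, apex=12.822, x_land=70.390, impact vy=-15.853
  bounce: vy ← 0.63·15.853 = 9.987
Arc 3: start y=0.000, vy=9.987 → t=2.038, apex=5.089, x_land=88.979, impact vy=-9.987
  bounce: vy ← 0.63·9.987 = 6.292
Arc 4: start y=0.000, vy=6.292 → t=1.284, apex=2.020, x_land=100.689, impact vy=-6.292
  bounce: vy ← 0.63·6.292 = 3.964
Arc 5: start y=0.000, vy=3.964 → t=0.809, apex=0.802, x_land=108.067, impact vy=-3.964
  bounce: vy ← 0.63·3.964 = 2.497
Arc 6: start y=0.000, vy=2.497 → t=0.510, apex=0.318, x_land=112.715, impact vy=-2.497
  bounce: vy ← 0.63·2.497 = 1.573
Arc 7: start y=0.000, vy=1.573 → t=0.321, apex=0.126, x_land=115.643, impact vy=-1.573
  bounce: vy ← 0.63·1.573 = 0.991

1 4.483 32.305 40.885
2 3.235 12.822 70.390
3 2.038 5.089 88.979
4 1.284 2.020 100.689
5 0.809 0.802 108.067
6 0.510 0.318 112.715
7 0.321 0.126 115.643
final: 115.643 0.991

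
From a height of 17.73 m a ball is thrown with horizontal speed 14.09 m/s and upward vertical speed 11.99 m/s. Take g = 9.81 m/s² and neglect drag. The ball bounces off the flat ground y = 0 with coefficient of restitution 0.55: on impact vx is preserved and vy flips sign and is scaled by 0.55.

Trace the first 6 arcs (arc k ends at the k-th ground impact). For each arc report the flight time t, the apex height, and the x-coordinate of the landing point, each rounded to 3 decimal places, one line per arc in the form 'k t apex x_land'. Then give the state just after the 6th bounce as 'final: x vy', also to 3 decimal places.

1 3.482 25.057 49.067
2 2.486 7.580 84.098
3 1.367 2.293 103.365
4 0.752 0.694 113.962
5 0.414 0.210 119.790
6 0.228 0.063 122.996
final: 122.996 0.614

Arc 1: start y=17.730, vy=11.990 → t=3.482, apex=25.057, x_land=49.067, impact vy=-22.173
  bounce: vy ← 0.55·22.173 = 12.195
Arc 2: start y=0.000, vy=12.195 → t=2.486, apex=7.580, x_land=84.098, impact vy=-12.195
  bounce: vy ← 0.55·12.195 = 6.707
Arc 3: start y=0.000, vy=6.707 → t=1.367, apex=2.293, x_land=103.365, impact vy=-6.707
  bounce: vy ← 0.55·6.707 = 3.689
Arc 4: start y=0.000, vy=3.689 → t=0.752, apex=0.694, x_land=113.962, impact vy=-3.689
  bounce: vy ← 0.55·3.689 = 2.029
Arc 5: start y=0.000, vy=2.029 → t=0.414, apex=0.210, x_land=119.790, impact vy=-2.029
  bounce: vy ← 0.55·2.029 = 1.116
Arc 6: start y=0.000, vy=1.116 → t=0.228, apex=0.063, x_land=122.996, impact vy=-1.116
  bounce: vy ← 0.55·1.116 = 0.614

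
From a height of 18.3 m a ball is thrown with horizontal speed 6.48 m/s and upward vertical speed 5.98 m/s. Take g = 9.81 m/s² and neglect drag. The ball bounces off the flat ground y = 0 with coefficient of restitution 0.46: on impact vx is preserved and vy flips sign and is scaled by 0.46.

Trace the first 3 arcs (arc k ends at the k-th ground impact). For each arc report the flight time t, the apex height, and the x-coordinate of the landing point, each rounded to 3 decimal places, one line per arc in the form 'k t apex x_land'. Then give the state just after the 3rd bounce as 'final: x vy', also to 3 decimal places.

1 2.635 20.123 17.075
2 1.863 4.258 29.150
3 0.857 0.901 34.705
final: 34.705 1.934

Arc 1: start y=18.300, vy=5.980 → t=2.635, apex=20.123, x_land=17.075, impact vy=-19.870
  bounce: vy ← 0.46·19.870 = 9.140
Arc 2: start y=0.000, vy=9.140 → t=1.863, apex=4.258, x_land=29.150, impact vy=-9.140
  bounce: vy ← 0.46·9.140 = 4.204
Arc 3: start y=0.000, vy=4.204 → t=0.857, apex=0.901, x_land=34.705, impact vy=-4.204
  bounce: vy ← 0.46·4.204 = 1.934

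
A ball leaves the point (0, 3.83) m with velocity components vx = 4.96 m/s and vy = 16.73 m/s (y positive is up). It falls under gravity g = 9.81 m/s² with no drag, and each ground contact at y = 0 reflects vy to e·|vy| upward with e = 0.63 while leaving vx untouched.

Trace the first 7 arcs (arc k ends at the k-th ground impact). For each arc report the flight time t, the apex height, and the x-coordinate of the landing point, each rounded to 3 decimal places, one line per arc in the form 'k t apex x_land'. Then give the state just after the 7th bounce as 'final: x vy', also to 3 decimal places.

Arc 1: start y=3.830, vy=16.730 → t=3.626, apex=18.096, x_land=17.986, impact vy=-18.842
  bounce: vy ← 0.63·18.842 = 11.871
Arc 2: start y=0.000, vy=11.871 → t=2.420, apex=7.182, x_land=29.990, impact vy=-11.871
  bounce: vy ← 0.63·11.871 = 7.479
Arc 3: start y=0.000, vy=7.479 → t=1.525, apex=2.851, x_land=37.552, impact vy=-7.479
  bounce: vy ← 0.63·7.479 = 4.711
Arc 4: start y=0.000, vy=4.711 → t=0.961, apex=1.131, x_land=42.316, impact vy=-4.711
  bounce: vy ← 0.63·4.711 = 2.968
Arc 5: start y=0.000, vy=2.968 → t=0.605, apex=0.449, x_land=45.318, impact vy=-2.968
  bounce: vy ← 0.63·2.968 = 1.870
Arc 6: start y=0.000, vy=1.870 → t=0.381, apex=0.178, x_land=47.209, impact vy=-1.870
  bounce: vy ← 0.63·1.870 = 1.178
Arc 7: start y=0.000, vy=1.178 → t=0.240, apex=0.071, x_land=48.400, impact vy=-1.178
  bounce: vy ← 0.63·1.178 = 0.742

1 3.626 18.096 17.986
2 2.420 7.182 29.990
3 1.525 2.851 37.552
4 0.961 1.131 42.316
5 0.605 0.449 45.318
6 0.381 0.178 47.209
7 0.240 0.071 48.400
final: 48.400 0.742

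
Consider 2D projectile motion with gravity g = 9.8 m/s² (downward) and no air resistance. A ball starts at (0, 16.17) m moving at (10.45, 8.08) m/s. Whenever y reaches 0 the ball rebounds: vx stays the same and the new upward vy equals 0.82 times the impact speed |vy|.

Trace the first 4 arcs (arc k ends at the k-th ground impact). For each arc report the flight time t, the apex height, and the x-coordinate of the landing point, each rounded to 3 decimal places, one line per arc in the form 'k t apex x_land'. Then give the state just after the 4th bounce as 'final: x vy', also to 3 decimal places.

1 2.819 19.501 29.463
2 3.272 13.112 63.652
3 2.683 8.817 91.688
4 2.200 5.928 114.676
final: 114.676 8.839

Arc 1: start y=16.170, vy=8.080 → t=2.819, apex=19.501, x_land=29.463, impact vy=-19.550
  bounce: vy ← 0.82·19.550 = 16.031
Arc 2: start y=0.000, vy=16.031 → t=3.272, apex=13.112, x_land=63.652, impact vy=-16.031
  bounce: vy ← 0.82·16.031 = 13.146
Arc 3: start y=0.000, vy=13.146 → t=2.683, apex=8.817, x_land=91.688, impact vy=-13.146
  bounce: vy ← 0.82·13.146 = 10.779
Arc 4: start y=0.000, vy=10.779 → t=2.200, apex=5.928, x_land=114.676, impact vy=-10.779
  bounce: vy ← 0.82·10.779 = 8.839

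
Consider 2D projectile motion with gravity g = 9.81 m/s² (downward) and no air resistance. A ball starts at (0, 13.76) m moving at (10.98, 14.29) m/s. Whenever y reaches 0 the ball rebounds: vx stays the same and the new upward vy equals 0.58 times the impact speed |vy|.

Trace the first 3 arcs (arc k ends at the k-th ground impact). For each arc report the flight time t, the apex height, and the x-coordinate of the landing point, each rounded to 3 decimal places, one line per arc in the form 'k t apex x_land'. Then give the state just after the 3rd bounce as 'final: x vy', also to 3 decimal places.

1 3.676 24.168 40.367
2 2.575 8.130 68.639
3 1.493 2.735 85.037
final: 85.037 4.249

Arc 1: start y=13.760, vy=14.290 → t=3.676, apex=24.168, x_land=40.367, impact vy=-21.776
  bounce: vy ← 0.58·21.776 = 12.630
Arc 2: start y=0.000, vy=12.630 → t=2.575, apex=8.130, x_land=68.639, impact vy=-12.630
  bounce: vy ← 0.58·12.630 = 7.325
Arc 3: start y=0.000, vy=7.325 → t=1.493, apex=2.735, x_land=85.037, impact vy=-7.325
  bounce: vy ← 0.58·7.325 = 4.249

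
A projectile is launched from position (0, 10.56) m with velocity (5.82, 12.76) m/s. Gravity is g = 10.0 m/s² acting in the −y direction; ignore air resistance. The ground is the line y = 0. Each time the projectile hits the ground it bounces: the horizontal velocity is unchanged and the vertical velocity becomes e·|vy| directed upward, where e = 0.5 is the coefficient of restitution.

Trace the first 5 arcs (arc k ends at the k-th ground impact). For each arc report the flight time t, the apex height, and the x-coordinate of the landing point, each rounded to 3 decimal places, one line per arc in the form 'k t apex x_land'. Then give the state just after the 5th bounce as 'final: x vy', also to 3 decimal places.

1 3.210 18.701 18.682
2 1.934 4.675 29.938
3 0.967 1.169 35.565
4 0.483 0.292 38.379
5 0.242 0.073 39.786
final: 39.786 0.604

Arc 1: start y=10.560, vy=12.760 → t=3.210, apex=18.701, x_land=18.682, impact vy=-19.340
  bounce: vy ← 0.5·19.340 = 9.670
Arc 2: start y=0.000, vy=9.670 → t=1.934, apex=4.675, x_land=29.938, impact vy=-9.670
  bounce: vy ← 0.5·9.670 = 4.835
Arc 3: start y=0.000, vy=4.835 → t=0.967, apex=1.169, x_land=35.565, impact vy=-4.835
  bounce: vy ← 0.5·4.835 = 2.417
Arc 4: start y=0.000, vy=2.417 → t=0.483, apex=0.292, x_land=38.379, impact vy=-2.417
  bounce: vy ← 0.5·2.417 = 1.209
Arc 5: start y=0.000, vy=1.209 → t=0.242, apex=0.073, x_land=39.786, impact vy=-1.209
  bounce: vy ← 0.5·1.209 = 0.604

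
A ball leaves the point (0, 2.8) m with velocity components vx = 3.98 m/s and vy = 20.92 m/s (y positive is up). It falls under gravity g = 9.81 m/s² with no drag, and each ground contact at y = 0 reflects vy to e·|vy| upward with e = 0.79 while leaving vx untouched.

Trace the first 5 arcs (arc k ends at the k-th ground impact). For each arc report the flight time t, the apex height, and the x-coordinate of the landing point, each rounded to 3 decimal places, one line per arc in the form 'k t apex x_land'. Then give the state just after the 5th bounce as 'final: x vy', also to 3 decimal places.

1 4.395 25.106 17.492
2 3.575 15.669 31.719
3 2.824 9.779 42.958
4 2.231 6.103 51.837
5 1.762 3.809 58.851
final: 58.851 6.829

Arc 1: start y=2.800, vy=20.920 → t=4.395, apex=25.106, x_land=17.492, impact vy=-22.194
  bounce: vy ← 0.79·22.194 = 17.533
Arc 2: start y=0.000, vy=17.533 → t=3.575, apex=15.669, x_land=31.719, impact vy=-17.533
  bounce: vy ← 0.79·17.533 = 13.851
Arc 3: start y=0.000, vy=13.851 → t=2.824, apex=9.779, x_land=42.958, impact vy=-13.851
  bounce: vy ← 0.79·13.851 = 10.943
Arc 4: start y=0.000, vy=10.943 → t=2.231, apex=6.103, x_land=51.837, impact vy=-10.943
  bounce: vy ← 0.79·10.943 = 8.645
Arc 5: start y=0.000, vy=8.645 → t=1.762, apex=3.809, x_land=58.851, impact vy=-8.645
  bounce: vy ← 0.79·8.645 = 6.829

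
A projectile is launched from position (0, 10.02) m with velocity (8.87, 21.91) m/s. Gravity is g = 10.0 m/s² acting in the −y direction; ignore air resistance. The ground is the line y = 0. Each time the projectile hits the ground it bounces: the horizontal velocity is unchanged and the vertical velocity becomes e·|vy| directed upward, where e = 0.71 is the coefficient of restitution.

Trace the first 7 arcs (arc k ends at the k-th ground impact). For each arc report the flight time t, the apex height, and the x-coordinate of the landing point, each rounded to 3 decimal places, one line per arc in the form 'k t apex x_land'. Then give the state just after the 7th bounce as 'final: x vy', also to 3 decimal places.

1 4.800 34.022 42.572
2 3.704 17.151 75.428
3 2.630 8.646 98.755
4 1.867 4.358 115.318
5 1.326 2.197 127.077
6 0.941 1.108 135.426
7 0.668 0.558 141.354
final: 141.354 2.372

Arc 1: start y=10.020, vy=21.910 → t=4.800, apex=34.022, x_land=42.572, impact vy=-26.085
  bounce: vy ← 0.71·26.085 = 18.521
Arc 2: start y=0.000, vy=18.521 → t=3.704, apex=17.151, x_land=75.428, impact vy=-18.521
  bounce: vy ← 0.71·18.521 = 13.150
Arc 3: start y=0.000, vy=13.150 → t=2.630, apex=8.646, x_land=98.755, impact vy=-13.150
  bounce: vy ← 0.71·13.150 = 9.336
Arc 4: start y=0.000, vy=9.336 → t=1.867, apex=4.358, x_land=115.318, impact vy=-9.336
  bounce: vy ← 0.71·9.336 = 6.629
Arc 5: start y=0.000, vy=6.629 → t=1.326, apex=2.197, x_land=127.077, impact vy=-6.629
  bounce: vy ← 0.71·6.629 = 4.706
Arc 6: start y=0.000, vy=4.706 → t=0.941, apex=1.108, x_land=135.426, impact vy=-4.706
  bounce: vy ← 0.71·4.706 = 3.342
Arc 7: start y=0.000, vy=3.342 → t=0.668, apex=0.558, x_land=141.354, impact vy=-3.342
  bounce: vy ← 0.71·3.342 = 2.372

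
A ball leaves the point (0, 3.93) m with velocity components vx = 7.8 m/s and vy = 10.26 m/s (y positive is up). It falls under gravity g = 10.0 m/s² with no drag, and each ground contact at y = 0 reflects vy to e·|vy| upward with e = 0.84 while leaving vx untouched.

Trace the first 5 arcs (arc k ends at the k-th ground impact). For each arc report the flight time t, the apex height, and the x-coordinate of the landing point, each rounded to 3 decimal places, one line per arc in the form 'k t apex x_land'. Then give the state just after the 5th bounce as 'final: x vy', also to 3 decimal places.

1 2.382 9.193 18.579
2 2.278 6.487 36.348
3 1.914 4.577 51.274
4 1.607 3.230 63.812
5 1.350 2.279 74.343
final: 74.343 5.671

Arc 1: start y=3.930, vy=10.260 → t=2.382, apex=9.193, x_land=18.579, impact vy=-13.560
  bounce: vy ← 0.84·13.560 = 11.390
Arc 2: start y=0.000, vy=11.390 → t=2.278, apex=6.487, x_land=36.348, impact vy=-11.390
  bounce: vy ← 0.84·11.390 = 9.568
Arc 3: start y=0.000, vy=9.568 → t=1.914, apex=4.577, x_land=51.274, impact vy=-9.568
  bounce: vy ← 0.84·9.568 = 8.037
Arc 4: start y=0.000, vy=8.037 → t=1.607, apex=3.230, x_land=63.812, impact vy=-8.037
  bounce: vy ← 0.84·8.037 = 6.751
Arc 5: start y=0.000, vy=6.751 → t=1.350, apex=2.279, x_land=74.343, impact vy=-6.751
  bounce: vy ← 0.84·6.751 = 5.671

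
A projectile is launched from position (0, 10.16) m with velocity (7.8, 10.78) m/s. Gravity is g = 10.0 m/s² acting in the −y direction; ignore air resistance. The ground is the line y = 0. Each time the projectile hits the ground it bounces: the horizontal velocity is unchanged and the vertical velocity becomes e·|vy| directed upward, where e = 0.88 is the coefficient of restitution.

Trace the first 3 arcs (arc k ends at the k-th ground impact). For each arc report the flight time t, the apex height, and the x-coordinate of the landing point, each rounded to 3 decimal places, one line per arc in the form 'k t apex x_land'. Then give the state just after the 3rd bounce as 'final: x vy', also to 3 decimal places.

1 2.865 15.970 22.349
2 3.145 12.367 46.883
3 2.768 9.577 68.474
final: 68.474 12.179

Arc 1: start y=10.160, vy=10.780 → t=2.865, apex=15.970, x_land=22.349, impact vy=-17.872
  bounce: vy ← 0.88·17.872 = 15.727
Arc 2: start y=0.000, vy=15.727 → t=3.145, apex=12.367, x_land=46.883, impact vy=-15.727
  bounce: vy ← 0.88·15.727 = 13.840
Arc 3: start y=0.000, vy=13.840 → t=2.768, apex=9.577, x_land=68.474, impact vy=-13.840
  bounce: vy ← 0.88·13.840 = 12.179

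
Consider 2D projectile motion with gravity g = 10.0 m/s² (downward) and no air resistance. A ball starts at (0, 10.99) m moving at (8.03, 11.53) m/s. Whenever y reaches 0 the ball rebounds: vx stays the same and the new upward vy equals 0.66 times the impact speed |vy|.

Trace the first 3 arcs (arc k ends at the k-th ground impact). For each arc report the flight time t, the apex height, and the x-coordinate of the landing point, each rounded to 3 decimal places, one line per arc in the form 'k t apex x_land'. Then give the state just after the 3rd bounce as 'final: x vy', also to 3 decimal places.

1 3.031 17.637 24.340
2 2.479 7.683 44.248
3 1.636 3.347 57.387
final: 57.387 5.400

Arc 1: start y=10.990, vy=11.530 → t=3.031, apex=17.637, x_land=24.340, impact vy=-18.781
  bounce: vy ← 0.66·18.781 = 12.396
Arc 2: start y=0.000, vy=12.396 → t=2.479, apex=7.683, x_land=44.248, impact vy=-12.396
  bounce: vy ← 0.66·12.396 = 8.181
Arc 3: start y=0.000, vy=8.181 → t=1.636, apex=3.347, x_land=57.387, impact vy=-8.181
  bounce: vy ← 0.66·8.181 = 5.400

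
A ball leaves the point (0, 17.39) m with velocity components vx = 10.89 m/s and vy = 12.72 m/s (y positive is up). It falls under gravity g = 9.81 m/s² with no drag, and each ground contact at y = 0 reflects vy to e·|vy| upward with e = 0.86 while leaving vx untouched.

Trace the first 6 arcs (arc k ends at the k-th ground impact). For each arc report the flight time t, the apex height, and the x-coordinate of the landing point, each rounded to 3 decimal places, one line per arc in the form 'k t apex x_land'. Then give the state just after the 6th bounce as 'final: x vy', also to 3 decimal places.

Arc 1: start y=17.390, vy=12.720 → t=3.583, apex=25.637, x_land=39.017, impact vy=-22.427
  bounce: vy ← 0.86·22.427 = 19.288
Arc 2: start y=0.000, vy=19.288 → t=3.932, apex=18.961, x_land=81.839, impact vy=-19.288
  bounce: vy ← 0.86·19.288 = 16.587
Arc 3: start y=0.000, vy=16.587 → t=3.382, apex=14.023, x_land=118.666, impact vy=-16.587
  bounce: vy ← 0.86·16.587 = 14.265
Arc 4: start y=0.000, vy=14.265 → t=2.908, apex=10.372, x_land=150.337, impact vy=-14.265
  bounce: vy ← 0.86·14.265 = 12.268
Arc 5: start y=0.000, vy=12.268 → t=2.501, apex=7.671, x_land=177.574, impact vy=-12.268
  bounce: vy ← 0.86·12.268 = 10.550
Arc 6: start y=0.000, vy=10.550 → t=2.151, apex=5.673, x_land=200.998, impact vy=-10.550
  bounce: vy ← 0.86·10.550 = 9.073

1 3.583 25.637 39.017
2 3.932 18.961 81.839
3 3.382 14.023 118.666
4 2.908 10.372 150.337
5 2.501 7.671 177.574
6 2.151 5.673 200.998
final: 200.998 9.073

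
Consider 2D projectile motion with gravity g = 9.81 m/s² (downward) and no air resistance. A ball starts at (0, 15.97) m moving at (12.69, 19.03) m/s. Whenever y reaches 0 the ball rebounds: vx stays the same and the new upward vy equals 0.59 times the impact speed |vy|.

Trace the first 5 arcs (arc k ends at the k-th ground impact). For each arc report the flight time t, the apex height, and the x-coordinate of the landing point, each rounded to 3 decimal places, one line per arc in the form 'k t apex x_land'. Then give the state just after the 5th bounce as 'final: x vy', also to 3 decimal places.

1 4.589 34.428 58.237
2 3.126 11.984 97.908
3 1.844 4.172 121.314
4 1.088 1.452 135.124
5 0.642 0.506 143.272
final: 143.272 1.858

Arc 1: start y=15.970, vy=19.030 → t=4.589, apex=34.428, x_land=58.237, impact vy=-25.990
  bounce: vy ← 0.59·25.990 = 15.334
Arc 2: start y=0.000, vy=15.334 → t=3.126, apex=11.984, x_land=97.908, impact vy=-15.334
  bounce: vy ← 0.59·15.334 = 9.047
Arc 3: start y=0.000, vy=9.047 → t=1.844, apex=4.172, x_land=121.314, impact vy=-9.047
  bounce: vy ← 0.59·9.047 = 5.338
Arc 4: start y=0.000, vy=5.338 → t=1.088, apex=1.452, x_land=135.124, impact vy=-5.338
  bounce: vy ← 0.59·5.338 = 3.149
Arc 5: start y=0.000, vy=3.149 → t=0.642, apex=0.506, x_land=143.272, impact vy=-3.149
  bounce: vy ← 0.59·3.149 = 1.858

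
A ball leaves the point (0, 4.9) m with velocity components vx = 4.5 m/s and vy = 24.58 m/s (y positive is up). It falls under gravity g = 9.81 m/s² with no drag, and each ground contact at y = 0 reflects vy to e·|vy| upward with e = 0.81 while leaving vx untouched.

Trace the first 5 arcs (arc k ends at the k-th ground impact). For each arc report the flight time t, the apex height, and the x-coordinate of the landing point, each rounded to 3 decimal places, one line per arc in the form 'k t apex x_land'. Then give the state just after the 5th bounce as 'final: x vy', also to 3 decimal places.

1 5.203 35.694 23.414
2 4.370 23.419 43.080
3 3.540 15.365 59.009
4 2.867 10.081 71.912
5 2.322 6.614 82.363
final: 82.363 9.227

Arc 1: start y=4.900, vy=24.580 → t=5.203, apex=35.694, x_land=23.414, impact vy=-26.463
  bounce: vy ← 0.81·26.463 = 21.435
Arc 2: start y=0.000, vy=21.435 → t=4.370, apex=23.419, x_land=43.080, impact vy=-21.435
  bounce: vy ← 0.81·21.435 = 17.363
Arc 3: start y=0.000, vy=17.363 → t=3.540, apex=15.365, x_land=59.009, impact vy=-17.363
  bounce: vy ← 0.81·17.363 = 14.064
Arc 4: start y=0.000, vy=14.064 → t=2.867, apex=10.081, x_land=71.912, impact vy=-14.064
  bounce: vy ← 0.81·14.064 = 11.392
Arc 5: start y=0.000, vy=11.392 → t=2.322, apex=6.614, x_land=82.363, impact vy=-11.392
  bounce: vy ← 0.81·11.392 = 9.227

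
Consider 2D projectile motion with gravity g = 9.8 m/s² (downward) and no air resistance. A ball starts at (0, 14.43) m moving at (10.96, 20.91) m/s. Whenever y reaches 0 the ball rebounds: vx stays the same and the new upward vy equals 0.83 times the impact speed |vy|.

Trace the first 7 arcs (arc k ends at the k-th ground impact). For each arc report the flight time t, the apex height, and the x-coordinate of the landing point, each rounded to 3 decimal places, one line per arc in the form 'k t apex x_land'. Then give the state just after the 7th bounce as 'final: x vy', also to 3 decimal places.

Arc 1: start y=14.430, vy=20.910 → t=4.872, apex=36.738, x_land=53.395, impact vy=-26.834
  bounce: vy ← 0.83·26.834 = 22.272
Arc 2: start y=0.000, vy=22.272 → t=4.545, apex=25.309, x_land=103.212, impact vy=-22.272
  bounce: vy ← 0.83·22.272 = 18.486
Arc 3: start y=0.000, vy=18.486 → t=3.773, apex=17.435, x_land=144.560, impact vy=-18.486
  bounce: vy ← 0.83·18.486 = 15.343
Arc 4: start y=0.000, vy=15.343 → t=3.131, apex=12.011, x_land=178.879, impact vy=-15.343
  bounce: vy ← 0.83·15.343 = 12.735
Arc 5: start y=0.000, vy=12.735 → t=2.599, apex=8.274, x_land=207.363, impact vy=-12.735
  bounce: vy ← 0.83·12.735 = 10.570
Arc 6: start y=0.000, vy=10.570 → t=2.157, apex=5.700, x_land=231.005, impact vy=-10.570
  bounce: vy ← 0.83·10.570 = 8.773
Arc 7: start y=0.000, vy=8.773 → t=1.790, apex=3.927, x_land=250.629, impact vy=-8.773
  bounce: vy ← 0.83·8.773 = 7.282

1 4.872 36.738 53.395
2 4.545 25.309 103.212
3 3.773 17.435 144.560
4 3.131 12.011 178.879
5 2.599 8.274 207.363
6 2.157 5.700 231.005
7 1.790 3.927 250.629
final: 250.629 7.282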